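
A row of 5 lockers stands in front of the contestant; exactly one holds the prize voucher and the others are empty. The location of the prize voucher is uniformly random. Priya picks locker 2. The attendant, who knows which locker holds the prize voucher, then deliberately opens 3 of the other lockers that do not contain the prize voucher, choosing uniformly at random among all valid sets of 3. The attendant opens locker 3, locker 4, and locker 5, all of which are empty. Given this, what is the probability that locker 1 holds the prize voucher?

4/5

Apply Bayes' rule, conditioning on where the prize voucher actually is.
If it is in locker 1 (prior 1/5): the attendant has no choice, probability 1; weight (1/5)·1 = 1/5.
If it is in locker 2 (prior 1/5): the attendant has 4 equally likely choices, so probability 1/4; weight (1/5)·(1/4) = 1/20.
If it is in any of lockers 3, 4, and 5 (prior 1/5 each): that locker was opened and seen not to hold the prize — ruled out; weight (1/5)·0 = 0 each.
The weights sum to 1/4.
So P(the prize voucher in locker 1 | the attendant opened locker 3, locker 4, and locker 5) = (1/5) / (1/4) = 4/5.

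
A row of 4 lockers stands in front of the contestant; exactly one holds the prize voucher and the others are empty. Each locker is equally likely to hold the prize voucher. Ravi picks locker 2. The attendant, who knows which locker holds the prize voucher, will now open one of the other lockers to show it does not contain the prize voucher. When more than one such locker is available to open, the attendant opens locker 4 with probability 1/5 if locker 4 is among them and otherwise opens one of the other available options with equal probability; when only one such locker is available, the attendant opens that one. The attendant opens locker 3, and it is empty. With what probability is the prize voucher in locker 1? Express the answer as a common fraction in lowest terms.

8/17

Apply Bayes' rule, conditioning on where the prize voucher actually is.
If it is in locker 1 (prior 1/4): locker 4 is available but not opened, probability 4/5; weight (1/4)·(4/5) = 1/5.
If it is in locker 2 (prior 1/4): locker 4 is available but not opened; locker 3 gets probability (1 − 1/5)/2 = 2/5; weight (1/4)·(2/5) = 1/10.
If it is in locker 3 (prior 1/4): the attendant opened locker 3, so this case is ruled out; weight (1/4)·0 = 0.
If it is in locker 4 (prior 1/4): locker 4 holds the prize so is unavailable; the attendant chooses uniformly among the 2 others, probability 1/2; weight (1/4)·(1/2) = 1/8.
The weights sum to 17/40.
So P(the prize voucher in locker 1 | the attendant opened locker 3) = (1/5) / (17/40) = 8/17.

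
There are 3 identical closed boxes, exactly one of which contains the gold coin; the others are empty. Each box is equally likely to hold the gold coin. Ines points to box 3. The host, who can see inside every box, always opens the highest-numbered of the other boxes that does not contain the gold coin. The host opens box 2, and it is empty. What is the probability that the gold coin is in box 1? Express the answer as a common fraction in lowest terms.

1/2

Condition on the true location of the gold coin.
If it is in either of boxes 1 and 3 (prior 1/3 each): box 2 is the highest-numbered option available, probability 1; weight (1/3)·1 = 1/3 each.
If it is in box 2 (prior 1/3): the host opened box 2, so this case is ruled out; weight (1/3)·0 = 0.
The weights sum to 2/3.
So P(the gold coin in box 1 | the host opened box 2) = (1/3) / (2/3) = 1/2.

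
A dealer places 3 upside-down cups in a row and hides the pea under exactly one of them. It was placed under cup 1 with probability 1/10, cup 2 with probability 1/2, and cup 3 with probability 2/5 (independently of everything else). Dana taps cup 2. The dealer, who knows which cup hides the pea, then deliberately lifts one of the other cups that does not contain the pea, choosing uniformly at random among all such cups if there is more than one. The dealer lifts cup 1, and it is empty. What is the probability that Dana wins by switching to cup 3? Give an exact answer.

Condition on the true location of the pea.
If it is under cup 1 (prior 1/10): the dealer opened cup 1, so this case is ruled out; weight (1/10)·0 = 0.
If it is under cup 2 (prior 1/2): the dealer has 2 equally likely choices, so probability 1/2; weight (1/2)·(1/2) = 1/4.
If it is under cup 3 (prior 2/5): the dealer has no choice, probability 1; weight (2/5)·1 = 2/5.
The weights sum to 13/20.
So P(the pea under cup 3 | the dealer opened cup 1) = (2/5) / (13/20) = 8/13.

8/13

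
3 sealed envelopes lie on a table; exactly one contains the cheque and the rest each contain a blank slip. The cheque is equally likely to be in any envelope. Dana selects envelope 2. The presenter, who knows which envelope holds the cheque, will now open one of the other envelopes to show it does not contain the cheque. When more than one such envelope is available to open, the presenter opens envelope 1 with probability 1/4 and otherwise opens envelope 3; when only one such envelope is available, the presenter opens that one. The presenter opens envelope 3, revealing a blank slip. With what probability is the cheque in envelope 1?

4/7

Apply Bayes' rule, conditioning on where the cheque actually is.
If it is in envelope 1 (prior 1/3): only envelope 3 is available, probability 1; weight (1/3)·1 = 1/3.
If it is in envelope 2 (prior 1/3): envelope 1 is available but not opened, probability 3/4; weight (1/3)·(3/4) = 1/4.
If it is in envelope 3 (prior 1/3): the presenter opened envelope 3, so this case is ruled out; weight (1/3)·0 = 0.
The weights sum to 7/12.
So P(the cheque in envelope 1 | the presenter opened envelope 3) = (1/3) / (7/12) = 4/7.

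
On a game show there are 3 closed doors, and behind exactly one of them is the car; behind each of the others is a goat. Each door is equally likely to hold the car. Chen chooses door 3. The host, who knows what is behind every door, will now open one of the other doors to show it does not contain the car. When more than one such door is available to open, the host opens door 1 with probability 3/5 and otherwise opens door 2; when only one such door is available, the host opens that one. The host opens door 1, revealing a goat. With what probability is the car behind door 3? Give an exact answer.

3/8

Consider each possible location of the car in turn.
If it is behind door 1 (prior 1/3): the host opened door 1, so this case is ruled out; weight (1/3)·0 = 0.
If it is behind door 2 (prior 1/3): only door 1 is available, probability 1; weight (1/3)·1 = 1/3.
If it is behind door 3 (prior 1/3): door 1 is available, opened with probability 3/5; weight (1/3)·(3/5) = 1/5.
The weights sum to 8/15.
So P(the car behind door 3 | the host opened door 1) = (1/5) / (8/15) = 3/8.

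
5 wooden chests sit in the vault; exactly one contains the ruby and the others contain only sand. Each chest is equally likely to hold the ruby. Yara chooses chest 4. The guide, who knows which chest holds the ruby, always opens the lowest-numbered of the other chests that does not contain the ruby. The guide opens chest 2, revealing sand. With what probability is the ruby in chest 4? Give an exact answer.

0

Consider each possible location of the ruby in turn.
If it is in chest 1 (prior 1/5): chest 2 is the lowest-numbered option available, probability 1; weight (1/5)·1 = 1/5.
If it is in chest 2 (prior 1/5): the guide opened chest 2, so this case is ruled out; weight (1/5)·0 = 0.
If it is in any of chests 3, 4, and 5 (prior 1/5 each): the guide would have opened chest 1 instead, probability 0; weight (1/5)·0 = 0 each.
The weights sum to 1/5.
So P(the ruby in chest 4 | the guide opened chest 2) = 0 / (1/5) = 0.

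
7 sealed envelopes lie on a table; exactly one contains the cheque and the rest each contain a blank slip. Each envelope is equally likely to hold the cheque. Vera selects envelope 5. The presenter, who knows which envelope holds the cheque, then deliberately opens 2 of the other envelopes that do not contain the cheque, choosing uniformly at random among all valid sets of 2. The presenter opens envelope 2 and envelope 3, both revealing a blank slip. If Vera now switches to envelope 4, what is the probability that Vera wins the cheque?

3/14

Apply Bayes' rule, conditioning on where the cheque actually is.
If it is in any of envelopes 1, 4, 6, and 7 (prior 1/7 each): the presenter has 10 equally likely choices, so probability 1/10; weight (1/7)·(1/10) = 1/70 each.
If it is in either of envelopes 2 and 3 (prior 1/7 each): that envelope was opened and seen not to hold the prize — ruled out; weight (1/7)·0 = 0 each.
If it is in envelope 5 (prior 1/7): the presenter has 15 equally likely choices, so probability 1/15; weight (1/7)·(1/15) = 1/105.
The weights sum to 1/15.
So P(the cheque in envelope 4 | the presenter opened envelope 2 and envelope 3) = (1/70) / (1/15) = 3/14.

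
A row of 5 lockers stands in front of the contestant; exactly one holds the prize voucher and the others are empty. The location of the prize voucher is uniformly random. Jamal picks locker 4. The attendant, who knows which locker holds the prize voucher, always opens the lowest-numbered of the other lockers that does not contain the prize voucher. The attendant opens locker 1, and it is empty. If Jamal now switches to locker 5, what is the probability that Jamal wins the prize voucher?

Condition on the true location of the prize voucher.
If it is in locker 1 (prior 1/5): the attendant opened locker 1, so this case is ruled out; weight (1/5)·0 = 0.
If it is in any of lockers 2, 3, 4, and 5 (prior 1/5 each): locker 1 is the lowest-numbered option available, probability 1; weight (1/5)·1 = 1/5 each.
The weights sum to 4/5.
So P(the prize voucher in locker 5 | the attendant opened locker 1) = (1/5) / (4/5) = 1/4.

1/4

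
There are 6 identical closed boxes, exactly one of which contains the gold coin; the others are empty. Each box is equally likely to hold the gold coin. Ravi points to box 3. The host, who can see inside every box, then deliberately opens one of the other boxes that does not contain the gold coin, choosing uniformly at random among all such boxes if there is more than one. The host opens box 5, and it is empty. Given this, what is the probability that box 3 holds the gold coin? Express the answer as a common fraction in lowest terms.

1/6

Condition on the true location of the gold coin.
If it is in any of boxes 1, 2, 4, and 6 (prior 1/6 each): the host has 4 equally likely choices, so probability 1/4; weight (1/6)·(1/4) = 1/24 each.
If it is in box 3 (prior 1/6): the host has 5 equally likely choices, so probability 1/5; weight (1/6)·(1/5) = 1/30.
If it is in box 5 (prior 1/6): the host opened box 5, so this case is ruled out; weight (1/6)·0 = 0.
The weights sum to 1/5.
So P(the gold coin in box 3 | the host opened box 5) = (1/30) / (1/5) = 1/6.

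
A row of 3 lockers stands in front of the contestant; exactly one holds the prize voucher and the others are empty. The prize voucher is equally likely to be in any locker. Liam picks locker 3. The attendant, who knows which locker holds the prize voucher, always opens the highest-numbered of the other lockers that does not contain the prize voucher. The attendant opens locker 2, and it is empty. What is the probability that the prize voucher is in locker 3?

1/2

Condition on the true location of the prize voucher.
If it is in either of lockers 1 and 3 (prior 1/3 each): locker 2 is the highest-numbered option available, probability 1; weight (1/3)·1 = 1/3 each.
If it is in locker 2 (prior 1/3): the attendant opened locker 2, so this case is ruled out; weight (1/3)·0 = 0.
The weights sum to 2/3.
So P(the prize voucher in locker 3 | the attendant opened locker 2) = (1/3) / (2/3) = 1/2.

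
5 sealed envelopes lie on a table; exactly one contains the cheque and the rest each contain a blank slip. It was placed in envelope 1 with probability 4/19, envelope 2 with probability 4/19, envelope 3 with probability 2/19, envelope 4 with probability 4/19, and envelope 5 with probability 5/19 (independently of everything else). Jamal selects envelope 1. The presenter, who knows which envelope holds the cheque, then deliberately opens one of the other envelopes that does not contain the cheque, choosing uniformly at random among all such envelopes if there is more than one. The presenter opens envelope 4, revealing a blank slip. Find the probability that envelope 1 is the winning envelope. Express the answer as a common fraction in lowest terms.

3/14

Apply Bayes' rule, conditioning on where the cheque actually is.
If it is in envelope 1 (prior 4/19): the presenter has 4 equally likely choices, so probability 1/4; weight (4/19)·(1/4) = 1/19.
If it is in envelope 2 (prior 4/19): the presenter has 3 equally likely choices, so probability 1/3; weight (4/19)·(1/3) = 4/57.
If it is in envelope 3 (prior 2/19): the presenter has 3 equally likely choices, so probability 1/3; weight (2/19)·(1/3) = 2/57.
If it is in envelope 4 (prior 4/19): the presenter opened envelope 4, so this case is ruled out; weight (4/19)·0 = 0.
If it is in envelope 5 (prior 5/19): the presenter has 3 equally likely choices, so probability 1/3; weight (5/19)·(1/3) = 5/57.
The weights sum to 14/57.
So P(the cheque in envelope 1 | the presenter opened envelope 4) = (1/19) / (14/57) = 3/14.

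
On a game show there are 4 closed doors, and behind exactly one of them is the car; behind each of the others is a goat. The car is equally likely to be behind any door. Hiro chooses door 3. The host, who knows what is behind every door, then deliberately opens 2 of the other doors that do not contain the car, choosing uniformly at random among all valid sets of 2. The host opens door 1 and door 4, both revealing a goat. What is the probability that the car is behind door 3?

1/4

Apply Bayes' rule, conditioning on where the car actually is.
If it is behind either of doors 1 and 4 (prior 1/4 each): that door was opened and seen not to hold the prize — ruled out; weight (1/4)·0 = 0 each.
If it is behind door 2 (prior 1/4): the host has no choice, probability 1; weight (1/4)·1 = 1/4.
If it is behind door 3 (prior 1/4): the host has 3 equally likely choices, so probability 1/3; weight (1/4)·(1/3) = 1/12.
The weights sum to 1/3.
So P(the car behind door 3 | the host opened door 1 and door 4) = (1/12) / (1/3) = 1/4.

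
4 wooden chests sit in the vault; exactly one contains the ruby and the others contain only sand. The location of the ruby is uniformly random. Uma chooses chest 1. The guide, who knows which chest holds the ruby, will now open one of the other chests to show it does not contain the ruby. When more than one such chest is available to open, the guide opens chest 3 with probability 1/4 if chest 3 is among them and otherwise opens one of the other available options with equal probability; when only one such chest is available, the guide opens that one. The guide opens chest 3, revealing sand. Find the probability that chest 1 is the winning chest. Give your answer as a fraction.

1/3

Consider each possible location of the ruby in turn.
If it is in any of chests 1, 2, and 4 (prior 1/4 each): chest 3 is available, opened with probability 1/4; weight (1/4)·(1/4) = 1/16 each.
If it is in chest 3 (prior 1/4): the guide opened chest 3, so this case is ruled out; weight (1/4)·0 = 0.
The weights sum to 3/16.
So P(the ruby in chest 1 | the guide opened chest 3) = (1/16) / (3/16) = 1/3.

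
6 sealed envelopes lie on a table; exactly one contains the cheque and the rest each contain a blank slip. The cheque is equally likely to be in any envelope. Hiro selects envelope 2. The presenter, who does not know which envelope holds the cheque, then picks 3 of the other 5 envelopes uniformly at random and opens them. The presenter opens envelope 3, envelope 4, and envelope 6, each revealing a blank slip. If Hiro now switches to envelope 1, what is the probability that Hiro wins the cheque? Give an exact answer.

1/3

Consider each possible location of the cheque in turn.
If it is in any of envelopes 1, 2, and 5 (prior 1/6 each): the presenter picks exactly this set with probability 1/10 regardless, and none is the prize; weight (1/6)·(1/10) = 1/60 each.
If it is in any of envelopes 3, 4, and 6 (prior 1/6 each): that envelope was opened and seen not to hold the prize — ruled out; weight (1/6)·0 = 0 each.
The weights sum to 1/20.
So P(the cheque in envelope 1 | the presenter opened envelope 3, envelope 4, and envelope 6) = (1/60) / (1/20) = 1/3.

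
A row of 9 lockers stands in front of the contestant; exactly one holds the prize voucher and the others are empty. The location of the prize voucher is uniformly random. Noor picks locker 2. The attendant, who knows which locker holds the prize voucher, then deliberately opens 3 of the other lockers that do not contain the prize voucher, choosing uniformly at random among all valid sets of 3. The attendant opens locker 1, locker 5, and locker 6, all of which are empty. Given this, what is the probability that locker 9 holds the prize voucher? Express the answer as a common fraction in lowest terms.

Consider each possible location of the prize voucher in turn.
If it is in any of lockers 1, 5, and 6 (prior 1/9 each): that locker was opened and seen not to hold the prize — ruled out; weight (1/9)·0 = 0 each.
If it is in locker 2 (prior 1/9): the attendant has 56 equally likely choices, so probability 1/56; weight (1/9)·(1/56) = 1/504.
If it is in any of lockers 3, 4, 7, 8, and 9 (prior 1/9 each): the attendant has 35 equally likely choices, so probability 1/35; weight (1/9)·(1/35) = 1/315 each.
The weights sum to 1/56.
So P(the prize voucher in locker 9 | the attendant opened locker 1, locker 5, and locker 6) = (1/315) / (1/56) = 8/45.

8/45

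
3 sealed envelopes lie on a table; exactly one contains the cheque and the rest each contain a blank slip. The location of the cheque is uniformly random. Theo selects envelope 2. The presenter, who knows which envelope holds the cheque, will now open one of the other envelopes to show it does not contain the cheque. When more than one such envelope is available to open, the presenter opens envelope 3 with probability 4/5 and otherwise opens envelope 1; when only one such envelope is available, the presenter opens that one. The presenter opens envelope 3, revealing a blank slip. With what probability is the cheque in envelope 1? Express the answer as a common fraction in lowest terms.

Consider each possible location of the cheque in turn.
If it is in envelope 1 (prior 1/3): only envelope 3 is available, probability 1; weight (1/3)·1 = 1/3.
If it is in envelope 2 (prior 1/3): envelope 3 is available, opened with probability 4/5; weight (1/3)·(4/5) = 4/15.
If it is in envelope 3 (prior 1/3): the presenter opened envelope 3, so this case is ruled out; weight (1/3)·0 = 0.
The weights sum to 3/5.
So P(the cheque in envelope 1 | the presenter opened envelope 3) = (1/3) / (3/5) = 5/9.

5/9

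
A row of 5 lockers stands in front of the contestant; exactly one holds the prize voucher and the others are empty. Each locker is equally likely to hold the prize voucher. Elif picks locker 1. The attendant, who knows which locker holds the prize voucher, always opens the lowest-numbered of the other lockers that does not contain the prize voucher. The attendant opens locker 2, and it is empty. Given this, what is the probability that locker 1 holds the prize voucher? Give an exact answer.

Condition on the true location of the prize voucher.
If it is in any of lockers 1, 3, 4, and 5 (prior 1/5 each): locker 2 is the lowest-numbered option available, probability 1; weight (1/5)·1 = 1/5 each.
If it is in locker 2 (prior 1/5): the attendant opened locker 2, so this case is ruled out; weight (1/5)·0 = 0.
The weights sum to 4/5.
So P(the prize voucher in locker 1 | the attendant opened locker 2) = (1/5) / (4/5) = 1/4.

1/4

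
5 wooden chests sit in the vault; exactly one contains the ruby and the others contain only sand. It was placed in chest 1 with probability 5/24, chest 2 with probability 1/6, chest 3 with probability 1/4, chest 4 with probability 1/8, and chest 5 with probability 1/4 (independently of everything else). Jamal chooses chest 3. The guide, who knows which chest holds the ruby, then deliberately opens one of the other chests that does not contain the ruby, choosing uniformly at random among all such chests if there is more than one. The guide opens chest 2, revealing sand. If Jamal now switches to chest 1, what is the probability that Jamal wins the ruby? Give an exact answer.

Consider each possible location of the ruby in turn.
If it is in chest 1 (prior 5/24): the guide has 3 equally likely choices, so probability 1/3; weight (5/24)·(1/3) = 5/72.
If it is in chest 2 (prior 1/6): the guide opened chest 2, so this case is ruled out; weight (1/6)·0 = 0.
If it is in chest 3 (prior 1/4): the guide has 4 equally likely choices, so probability 1/4; weight (1/4)·(1/4) = 1/16.
If it is in chest 4 (prior 1/8): the guide has 3 equally likely choices, so probability 1/3; weight (1/8)·(1/3) = 1/24.
If it is in chest 5 (prior 1/4): the guide has 3 equally likely choices, so probability 1/3; weight (1/4)·(1/3) = 1/12.
The weights sum to 37/144.
So P(the ruby in chest 1 | the guide opened chest 2) = (5/72) / (37/144) = 10/37.

10/37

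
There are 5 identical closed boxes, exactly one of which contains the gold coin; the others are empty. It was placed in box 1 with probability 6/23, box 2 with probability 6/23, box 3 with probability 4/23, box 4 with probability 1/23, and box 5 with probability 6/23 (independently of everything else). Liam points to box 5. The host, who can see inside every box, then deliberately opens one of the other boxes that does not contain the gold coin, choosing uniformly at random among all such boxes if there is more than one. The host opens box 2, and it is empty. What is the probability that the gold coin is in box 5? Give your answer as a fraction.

9/31

Consider each possible location of the gold coin in turn.
If it is in box 1 (prior 6/23): the host has 3 equally likely choices, so probability 1/3; weight (6/23)·(1/3) = 2/23.
If it is in box 2 (prior 6/23): the host opened box 2, so this case is ruled out; weight (6/23)·0 = 0.
If it is in box 3 (prior 4/23): the host has 3 equally likely choices, so probability 1/3; weight (4/23)·(1/3) = 4/69.
If it is in box 4 (prior 1/23): the host has 3 equally likely choices, so probability 1/3; weight (1/23)·(1/3) = 1/69.
If it is in box 5 (prior 6/23): the host has 4 equally likely choices, so probability 1/4; weight (6/23)·(1/4) = 3/46.
The weights sum to 31/138.
So P(the gold coin in box 5 | the host opened box 2) = (3/46) / (31/138) = 9/31.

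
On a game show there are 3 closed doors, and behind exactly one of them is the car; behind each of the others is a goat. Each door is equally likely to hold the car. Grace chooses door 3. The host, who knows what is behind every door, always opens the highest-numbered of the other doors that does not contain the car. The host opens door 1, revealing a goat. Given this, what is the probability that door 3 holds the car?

Apply Bayes' rule, conditioning on where the car actually is.
If it is behind door 1 (prior 1/3): the host opened door 1, so this case is ruled out; weight (1/3)·0 = 0.
If it is behind door 2 (prior 1/3): door 1 is the highest-numbered option available, probability 1; weight (1/3)·1 = 1/3.
If it is behind door 3 (prior 1/3): the host would have opened door 2 instead, probability 0; weight (1/3)·0 = 0.
The weights sum to 1/3.
So P(the car behind door 3 | the host opened door 1) = 0 / (1/3) = 0.

0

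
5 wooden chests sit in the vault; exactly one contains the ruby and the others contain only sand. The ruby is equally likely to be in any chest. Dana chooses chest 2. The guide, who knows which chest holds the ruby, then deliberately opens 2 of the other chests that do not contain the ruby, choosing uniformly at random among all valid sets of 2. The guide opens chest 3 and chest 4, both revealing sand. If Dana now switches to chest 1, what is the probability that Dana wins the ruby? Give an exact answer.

Apply Bayes' rule, conditioning on where the ruby actually is.
If it is in either of chests 1 and 5 (prior 1/5 each): the guide has 3 equally likely choices, so probability 1/3; weight (1/5)·(1/3) = 1/15 each.
If it is in chest 2 (prior 1/5): the guide has 6 equally likely choices, so probability 1/6; weight (1/5)·(1/6) = 1/30.
If it is in either of chests 3 and 4 (prior 1/5 each): that chest was opened and seen not to hold the prize — ruled out; weight (1/5)·0 = 0 each.
The weights sum to 1/6.
So P(the ruby in chest 1 | the guide opened chest 3 and chest 4) = (1/15) / (1/6) = 2/5.

2/5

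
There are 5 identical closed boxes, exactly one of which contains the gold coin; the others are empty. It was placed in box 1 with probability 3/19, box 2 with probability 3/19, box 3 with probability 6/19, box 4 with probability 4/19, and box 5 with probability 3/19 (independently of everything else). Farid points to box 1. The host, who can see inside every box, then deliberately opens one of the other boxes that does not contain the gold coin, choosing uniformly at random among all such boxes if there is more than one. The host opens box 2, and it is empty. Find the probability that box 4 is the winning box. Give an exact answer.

16/61

Consider each possible location of the gold coin in turn.
If it is in box 1 (prior 3/19): the host has 4 equally likely choices, so probability 1/4; weight (3/19)·(1/4) = 3/76.
If it is in box 2 (prior 3/19): the host opened box 2, so this case is ruled out; weight (3/19)·0 = 0.
If it is in box 3 (prior 6/19): the host has 3 equally likely choices, so probability 1/3; weight (6/19)·(1/3) = 2/19.
If it is in box 4 (prior 4/19): the host has 3 equally likely choices, so probability 1/3; weight (4/19)·(1/3) = 4/57.
If it is in box 5 (prior 3/19): the host has 3 equally likely choices, so probability 1/3; weight (3/19)·(1/3) = 1/19.
The weights sum to 61/228.
So P(the gold coin in box 4 | the host opened box 2) = (4/57) / (61/228) = 16/61.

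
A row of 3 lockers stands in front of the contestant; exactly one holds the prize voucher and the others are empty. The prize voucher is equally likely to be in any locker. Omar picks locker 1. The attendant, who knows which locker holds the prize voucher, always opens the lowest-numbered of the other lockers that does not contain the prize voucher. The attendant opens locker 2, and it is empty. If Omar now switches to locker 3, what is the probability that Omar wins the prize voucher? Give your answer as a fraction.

1/2

Apply Bayes' rule, conditioning on where the prize voucher actually is.
If it is in either of lockers 1 and 3 (prior 1/3 each): locker 2 is the lowest-numbered option available, probability 1; weight (1/3)·1 = 1/3 each.
If it is in locker 2 (prior 1/3): the attendant opened locker 2, so this case is ruled out; weight (1/3)·0 = 0.
The weights sum to 2/3.
So P(the prize voucher in locker 3 | the attendant opened locker 2) = (1/3) / (2/3) = 1/2.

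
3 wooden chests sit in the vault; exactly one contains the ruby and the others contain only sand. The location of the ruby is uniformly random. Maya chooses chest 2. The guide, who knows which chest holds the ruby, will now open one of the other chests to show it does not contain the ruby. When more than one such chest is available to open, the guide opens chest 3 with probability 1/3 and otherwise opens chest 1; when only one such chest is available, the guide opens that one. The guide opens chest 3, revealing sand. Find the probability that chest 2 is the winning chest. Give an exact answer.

Consider each possible location of the ruby in turn.
If it is in chest 1 (prior 1/3): only chest 3 is available, probability 1; weight (1/3)·1 = 1/3.
If it is in chest 2 (prior 1/3): chest 3 is available, opened with probability 1/3; weight (1/3)·(1/3) = 1/9.
If it is in chest 3 (prior 1/3): the guide opened chest 3, so this case is ruled out; weight (1/3)·0 = 0.
The weights sum to 4/9.
So P(the ruby in chest 2 | the guide opened chest 3) = (1/9) / (4/9) = 1/4.

1/4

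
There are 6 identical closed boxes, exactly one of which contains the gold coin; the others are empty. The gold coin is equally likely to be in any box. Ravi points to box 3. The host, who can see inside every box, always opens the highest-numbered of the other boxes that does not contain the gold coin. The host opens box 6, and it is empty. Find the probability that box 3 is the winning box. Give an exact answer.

Consider each possible location of the gold coin in turn.
If it is in any of boxes 1, 2, 3, 4, and 5 (prior 1/6 each): box 6 is the highest-numbered option available, probability 1; weight (1/6)·1 = 1/6 each.
If it is in box 6 (prior 1/6): the host opened box 6, so this case is ruled out; weight (1/6)·0 = 0.
The weights sum to 5/6.
So P(the gold coin in box 3 | the host opened box 6) = (1/6) / (5/6) = 1/5.

1/5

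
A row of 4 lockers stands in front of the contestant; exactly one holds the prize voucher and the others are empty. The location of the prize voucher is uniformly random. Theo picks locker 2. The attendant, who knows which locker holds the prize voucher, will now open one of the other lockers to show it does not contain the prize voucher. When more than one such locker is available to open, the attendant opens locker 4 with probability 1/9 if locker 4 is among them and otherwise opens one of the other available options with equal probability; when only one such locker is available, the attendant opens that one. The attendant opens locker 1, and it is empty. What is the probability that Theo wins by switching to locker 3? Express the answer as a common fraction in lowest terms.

16/33

Apply Bayes' rule, conditioning on where the prize voucher actually is.
If it is in locker 1 (prior 1/4): the attendant opened locker 1, so this case is ruled out; weight (1/4)·0 = 0.
If it is in locker 2 (prior 1/4): locker 4 is available but not opened; locker 1 gets probability (1 − 1/9)/2 = 4/9; weight (1/4)·(4/9) = 1/9.
If it is in locker 3 (prior 1/4): locker 4 is available but not opened, probability 8/9; weight (1/4)·(8/9) = 2/9.
If it is in locker 4 (prior 1/4): locker 4 holds the prize so is unavailable; the attendant chooses uniformly among the 2 others, probability 1/2; weight (1/4)·(1/2) = 1/8.
The weights sum to 11/24.
So P(the prize voucher in locker 3 | the attendant opened locker 1) = (2/9) / (11/24) = 16/33.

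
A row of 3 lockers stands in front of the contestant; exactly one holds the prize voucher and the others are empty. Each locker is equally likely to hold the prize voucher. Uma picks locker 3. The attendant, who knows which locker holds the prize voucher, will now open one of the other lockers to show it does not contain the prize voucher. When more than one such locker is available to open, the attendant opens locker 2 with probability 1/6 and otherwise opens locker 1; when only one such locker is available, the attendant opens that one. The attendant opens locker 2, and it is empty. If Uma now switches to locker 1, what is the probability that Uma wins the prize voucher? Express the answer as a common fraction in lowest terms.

Condition on the true location of the prize voucher.
If it is in locker 1 (prior 1/3): only locker 2 is available, probability 1; weight (1/3)·1 = 1/3.
If it is in locker 2 (prior 1/3): the attendant opened locker 2, so this case is ruled out; weight (1/3)·0 = 0.
If it is in locker 3 (prior 1/3): locker 2 is available, opened with probability 1/6; weight (1/3)·(1/6) = 1/18.
The weights sum to 7/18.
So P(the prize voucher in locker 1 | the attendant opened locker 2) = (1/3) / (7/18) = 6/7.

6/7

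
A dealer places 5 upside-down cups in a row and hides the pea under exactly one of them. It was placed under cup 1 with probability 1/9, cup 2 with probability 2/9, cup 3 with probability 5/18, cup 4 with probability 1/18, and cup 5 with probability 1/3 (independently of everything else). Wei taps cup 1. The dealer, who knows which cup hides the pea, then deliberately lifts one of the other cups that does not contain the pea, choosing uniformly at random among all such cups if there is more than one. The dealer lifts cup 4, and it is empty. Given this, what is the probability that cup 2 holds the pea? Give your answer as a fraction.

8/33

Condition on the true location of the pea.
If it is under cup 1 (prior 1/9): the dealer has 4 equally likely choices, so probability 1/4; weight (1/9)·(1/4) = 1/36.
If it is under cup 2 (prior 2/9): the dealer has 3 equally likely choices, so probability 1/3; weight (2/9)·(1/3) = 2/27.
If it is under cup 3 (prior 5/18): the dealer has 3 equally likely choices, so probability 1/3; weight (5/18)·(1/3) = 5/54.
If it is under cup 4 (prior 1/18): the dealer opened cup 4, so this case is ruled out; weight (1/18)·0 = 0.
If it is under cup 5 (prior 1/3): the dealer has 3 equally likely choices, so probability 1/3; weight (1/3)·(1/3) = 1/9.
The weights sum to 11/36.
So P(the pea under cup 2 | the dealer opened cup 4) = (2/27) / (11/36) = 8/33.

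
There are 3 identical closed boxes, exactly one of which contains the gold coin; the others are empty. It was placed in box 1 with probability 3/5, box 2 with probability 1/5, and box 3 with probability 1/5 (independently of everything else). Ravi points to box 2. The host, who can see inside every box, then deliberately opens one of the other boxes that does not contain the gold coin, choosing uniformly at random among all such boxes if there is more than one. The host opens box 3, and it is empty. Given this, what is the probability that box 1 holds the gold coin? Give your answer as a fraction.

Apply Bayes' rule, conditioning on where the gold coin actually is.
If it is in box 1 (prior 3/5): the host has no choice, probability 1; weight (3/5)·1 = 3/5.
If it is in box 2 (prior 1/5): the host has 2 equally likely choices, so probability 1/2; weight (1/5)·(1/2) = 1/10.
If it is in box 3 (prior 1/5): the host opened box 3, so this case is ruled out; weight (1/5)·0 = 0.
The weights sum to 7/10.
So P(the gold coin in box 1 | the host opened box 3) = (3/5) / (7/10) = 6/7.

6/7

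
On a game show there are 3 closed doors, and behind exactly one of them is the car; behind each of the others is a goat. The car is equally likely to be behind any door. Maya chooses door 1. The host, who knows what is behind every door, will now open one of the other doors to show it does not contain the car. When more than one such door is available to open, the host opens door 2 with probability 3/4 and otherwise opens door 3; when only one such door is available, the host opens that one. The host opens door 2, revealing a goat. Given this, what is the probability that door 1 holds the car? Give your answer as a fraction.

Condition on the true location of the car.
If it is behind door 1 (prior 1/3): door 2 is available, opened with probability 3/4; weight (1/3)·(3/4) = 1/4.
If it is behind door 2 (prior 1/3): the host opened door 2, so this case is ruled out; weight (1/3)·0 = 0.
If it is behind door 3 (prior 1/3): only door 2 is available, probability 1; weight (1/3)·1 = 1/3.
The weights sum to 7/12.
So P(the car behind door 1 | the host opened door 2) = (1/4) / (7/12) = 3/7.

3/7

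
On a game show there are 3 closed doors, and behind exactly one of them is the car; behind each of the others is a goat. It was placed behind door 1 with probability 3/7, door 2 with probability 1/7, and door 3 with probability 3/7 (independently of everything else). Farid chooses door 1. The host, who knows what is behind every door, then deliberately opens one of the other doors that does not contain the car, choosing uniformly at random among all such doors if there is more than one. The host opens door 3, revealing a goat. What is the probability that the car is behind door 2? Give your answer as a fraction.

2/5

Consider each possible location of the car in turn.
If it is behind door 1 (prior 3/7): the host has 2 equally likely choices, so probability 1/2; weight (3/7)·(1/2) = 3/14.
If it is behind door 2 (prior 1/7): the host has no choice, probability 1; weight (1/7)·1 = 1/7.
If it is behind door 3 (prior 3/7): the host opened door 3, so this case is ruled out; weight (3/7)·0 = 0.
The weights sum to 5/14.
So P(the car behind door 2 | the host opened door 3) = (1/7) / (5/14) = 2/5.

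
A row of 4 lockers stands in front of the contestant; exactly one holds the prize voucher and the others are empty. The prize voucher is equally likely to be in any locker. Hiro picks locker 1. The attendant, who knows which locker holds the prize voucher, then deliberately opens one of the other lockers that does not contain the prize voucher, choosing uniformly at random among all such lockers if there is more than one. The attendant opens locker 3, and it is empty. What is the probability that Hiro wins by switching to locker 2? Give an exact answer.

3/8

Condition on the true location of the prize voucher.
If it is in locker 1 (prior 1/4): the attendant has 3 equally likely choices, so probability 1/3; weight (1/4)·(1/3) = 1/12.
If it is in either of lockers 2 and 4 (prior 1/4 each): the attendant has 2 equally likely choices, so probability 1/2; weight (1/4)·(1/2) = 1/8 each.
If it is in locker 3 (prior 1/4): the attendant opened locker 3, so this case is ruled out; weight (1/4)·0 = 0.
The weights sum to 1/3.
So P(the prize voucher in locker 2 | the attendant opened locker 3) = (1/8) / (1/3) = 3/8.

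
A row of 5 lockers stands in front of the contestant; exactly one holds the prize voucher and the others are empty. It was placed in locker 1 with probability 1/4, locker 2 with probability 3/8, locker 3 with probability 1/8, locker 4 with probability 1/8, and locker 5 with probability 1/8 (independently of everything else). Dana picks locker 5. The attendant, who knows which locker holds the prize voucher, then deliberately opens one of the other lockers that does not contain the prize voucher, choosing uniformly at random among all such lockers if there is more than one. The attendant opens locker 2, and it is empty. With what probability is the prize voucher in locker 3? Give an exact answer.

Apply Bayes' rule, conditioning on where the prize voucher actually is.
If it is in locker 1 (prior 1/4): the attendant has 3 equally likely choices, so probability 1/3; weight (1/4)·(1/3) = 1/12.
If it is in locker 2 (prior 3/8): the attendant opened locker 2, so this case is ruled out; weight (3/8)·0 = 0.
If it is in either of lockers 3 and 4 (prior 1/8 each): the attendant has 3 equally likely choices, so probability 1/3; weight (1/8)·(1/3) = 1/24 each.
If it is in locker 5 (prior 1/8): the attendant has 4 equally likely choices, so probability 1/4; weight (1/8)·(1/4) = 1/32.
The weights sum to 19/96.
So P(the prize voucher in locker 3 | the attendant opened locker 2) = (1/24) / (19/96) = 4/19.

4/19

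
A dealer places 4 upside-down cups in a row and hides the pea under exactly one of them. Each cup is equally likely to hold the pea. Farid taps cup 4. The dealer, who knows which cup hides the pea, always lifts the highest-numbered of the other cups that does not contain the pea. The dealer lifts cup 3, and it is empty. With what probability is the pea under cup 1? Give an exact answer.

Consider each possible location of the pea in turn.
If it is under any of cups 1, 2, and 4 (prior 1/4 each): cup 3 is the highest-numbered option available, probability 1; weight (1/4)·1 = 1/4 each.
If it is under cup 3 (prior 1/4): the dealer opened cup 3, so this case is ruled out; weight (1/4)·0 = 0.
The weights sum to 3/4.
So P(the pea under cup 1 | the dealer opened cup 3) = (1/4) / (3/4) = 1/3.

1/3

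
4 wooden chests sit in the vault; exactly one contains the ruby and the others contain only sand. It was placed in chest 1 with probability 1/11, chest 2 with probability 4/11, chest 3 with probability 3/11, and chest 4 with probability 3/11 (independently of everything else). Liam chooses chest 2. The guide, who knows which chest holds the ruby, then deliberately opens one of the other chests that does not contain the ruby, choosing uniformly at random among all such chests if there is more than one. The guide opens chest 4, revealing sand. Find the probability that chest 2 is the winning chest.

Consider each possible location of the ruby in turn.
If it is in chest 1 (prior 1/11): the guide has 2 equally likely choices, so probability 1/2; weight (1/11)·(1/2) = 1/22.
If it is in chest 2 (prior 4/11): the guide has 3 equally likely choices, so probability 1/3; weight (4/11)·(1/3) = 4/33.
If it is in chest 3 (prior 3/11): the guide has 2 equally likely choices, so probability 1/2; weight (3/11)·(1/2) = 3/22.
If it is in chest 4 (prior 3/11): the guide opened chest 4, so this case is ruled out; weight (3/11)·0 = 0.
The weights sum to 10/33.
So P(the ruby in chest 2 | the guide opened chest 4) = (4/33) / (10/33) = 2/5.

2/5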